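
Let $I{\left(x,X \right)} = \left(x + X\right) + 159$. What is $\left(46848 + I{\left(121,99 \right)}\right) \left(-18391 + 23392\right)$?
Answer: $236182227$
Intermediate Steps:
$I{\left(x,X \right)} = 159 + X + x$ ($I{\left(x,X \right)} = \left(X + x\right) + 159 = 159 + X + x$)
$\left(46848 + I{\left(121,99 \right)}\right) \left(-18391 + 23392\right) = \left(46848 + \left(159 + 99 + 121\right)\right) \left(-18391 + 23392\right) = \left(46848 + 379\right) 5001 = 47227 \cdot 5001 = 236182227$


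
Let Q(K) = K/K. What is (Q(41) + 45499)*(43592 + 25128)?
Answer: 3126760000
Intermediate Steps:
Q(K) = 1
(Q(41) + 45499)*(43592 + 25128) = (1 + 45499)*(43592 + 25128) = 45500*68720 = 3126760000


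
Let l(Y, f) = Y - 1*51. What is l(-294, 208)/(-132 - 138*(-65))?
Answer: -115/2946 ≈ -0.039036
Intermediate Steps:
l(Y, f) = -51 + Y (l(Y, f) = Y - 51 = -51 + Y)
l(-294, 208)/(-132 - 138*(-65)) = (-51 - 294)/(-132 - 138*(-65)) = -345/(-132 + 8970) = -345/8838 = -345*1/8838 = -115/2946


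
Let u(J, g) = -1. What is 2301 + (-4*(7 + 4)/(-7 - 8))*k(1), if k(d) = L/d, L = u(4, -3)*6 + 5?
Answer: 34471/15 ≈ 2298.1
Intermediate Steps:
L = -1 (L = -1*6 + 5 = -6 + 5 = -1)
k(d) = -1/d
2301 + (-4*(7 + 4)/(-7 - 8))*k(1) = 2301 + (-4*(7 + 4)/(-7 - 8))*(-1/1) = 2301 + (-44/(-15))*(-1*1) = 2301 - 44*(-1)/15*(-1) = 2301 - 4*(-11/15)*(-1) = 2301 + (44/15)*(-1) = 2301 - 44/15 = 34471/15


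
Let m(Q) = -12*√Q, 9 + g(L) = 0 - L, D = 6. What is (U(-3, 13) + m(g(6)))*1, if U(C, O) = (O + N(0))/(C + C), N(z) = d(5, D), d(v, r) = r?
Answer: -19/6 - 12*I*√15 ≈ -3.1667 - 46.476*I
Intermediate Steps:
N(z) = 6
g(L) = -9 - L (g(L) = -9 + (0 - L) = -9 - L)
U(C, O) = (6 + O)/(2*C) (U(C, O) = (O + 6)/(C + C) = (6 + O)/((2*C)) = (6 + O)*(1/(2*C)) = (6 + O)/(2*C))
(U(-3, 13) + m(g(6)))*1 = ((½)*(6 + 13)/(-3) - 12*√(-9 - 1*6))*1 = ((½)*(-⅓)*19 - 12*√(-9 - 6))*1 = (-19/6 - 12*I*√15)*1 = -19/6 - 12*I*√15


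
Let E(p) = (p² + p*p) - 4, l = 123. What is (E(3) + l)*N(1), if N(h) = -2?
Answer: -274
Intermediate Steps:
E(p) = -4 + 2*p² (E(p) = (p² + p²) - 4 = 2*p² - 4 = -4 + 2*p²)
(E(3) + l)*N(1) = ((-4 + 2*3²) + 123)*(-2) = ((-4 + 2*9) + 123)*(-2) = ((-4 + 18) + 123)*(-2) = (14 + 123)*(-2) = 137*(-2) = -274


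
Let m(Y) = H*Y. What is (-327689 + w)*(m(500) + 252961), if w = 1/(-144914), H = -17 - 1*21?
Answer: -1587148767795981/20702 ≈ -7.6667e+10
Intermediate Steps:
H = -38 (H = -17 - 21 = -38)
m(Y) = -38*Y
w = -1/144914 ≈ -6.9006e-6
(-327689 + w)*(m(500) + 252961) = (-327689 - 1/144914)*(-38*500 + 252961) = -47486723747*(-19000 + 252961)/144914 = -47486723747/144914*233961 = -1587148767795981/20702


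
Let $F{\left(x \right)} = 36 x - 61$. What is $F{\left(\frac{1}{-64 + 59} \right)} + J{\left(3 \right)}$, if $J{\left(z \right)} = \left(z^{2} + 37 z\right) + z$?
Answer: $\frac{274}{5} \approx 54.8$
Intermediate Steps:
$J{\left(z \right)} = z^{2} + 38 z$
$F{\left(x \right)} = -61 + 36 x$
$F{\left(\frac{1}{-64 + 59} \right)} + J{\left(3 \right)} = \left(-61 + \frac{36}{-64 + 59}\right) + 3 \left(38 + 3\right) = \left(-61 + \frac{36}{-5}\right) + 3 \cdot 41 = \left(-61 + 36 \left(- \frac{1}{5}\right)\right) + 123 = \left(-61 - \frac{36}{5}\right) + 123 = - \frac{341}{5} + 123 = \frac{274}{5}$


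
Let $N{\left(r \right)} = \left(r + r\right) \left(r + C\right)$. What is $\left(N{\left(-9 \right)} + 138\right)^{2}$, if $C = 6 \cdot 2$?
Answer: $7056$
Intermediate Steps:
$C = 12$
$N{\left(r \right)} = 2 r \left(12 + r\right)$ ($N{\left(r \right)} = \left(r + r\right) \left(r + 12\right) = 2 r \left(12 + r\right)$)
$\left(N{\left(-9 \right)} + 138\right)^{2} = \left(2 \left(-9\right) \left(12 - 9\right) + 138\right)^{2} = \left(2 \left(-9\right) 3 + 138\right)^{2} = \left(-54 + 138\right)^{2} = 84^{2} = 7056$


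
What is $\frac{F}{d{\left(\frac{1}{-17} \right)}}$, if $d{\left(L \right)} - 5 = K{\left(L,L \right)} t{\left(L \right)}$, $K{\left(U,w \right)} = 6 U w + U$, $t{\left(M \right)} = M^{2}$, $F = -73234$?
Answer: $- \frac{3058288457}{208797} \approx -14647.0$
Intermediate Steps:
$K{\left(U,w \right)} = U + 6 U w$ ($K{\left(U,w \right)} = 6 U w + U = U + 6 U w$)
$d{\left(L \right)} = 5 + L^{3} \left(1 + 6 L\right)$ ($d{\left(L \right)} = 5 + L \left(1 + 6 L\right) L^{2} = 5 + L^{3} \left(1 + 6 L\right)$)
$\frac{F}{d{\left(\frac{1}{-17} \right)}} = - \frac{73234}{5 + \left(\frac{1}{-17}\right)^{3} \left(1 + \frac{6}{-17}\right)} = - \frac{73234}{5 + \left(- \frac{1}{17}\right)^{3} \left(1 + 6 \left(- \frac{1}{17}\right)\right)} = - \frac{73234}{5 - \frac{1 - \frac{6}{17}}{4913}} = - \frac{73234}{5 - \frac{11}{83521}} = - \frac{73234}{\frac{417594}{83521}} = \left(-73234\right) \frac{83521}{417594} = - \frac{3058288457}{208797}$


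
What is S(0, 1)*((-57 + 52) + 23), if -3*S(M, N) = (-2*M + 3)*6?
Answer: -108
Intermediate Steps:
S(M, N) = -6 + 4*M (S(M, N) = -(-2*M + 3)*6/3 = -(3 - 2*M)*6/3 = -(18 - 12*M)/3 = -6 + 4*M)
S(0, 1)*((-57 + 52) + 23) = (-6 + 4*0)*((-57 + 52) + 23) = (-6 + 0)*(-5 + 23) = -6*18 = -108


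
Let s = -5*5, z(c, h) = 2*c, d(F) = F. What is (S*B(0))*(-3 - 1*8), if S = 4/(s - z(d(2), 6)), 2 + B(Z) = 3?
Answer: 44/29 ≈ 1.5172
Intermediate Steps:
B(Z) = 1 (B(Z) = -2 + 3 = 1)
s = -25
S = -4/29 (S = 4/(-25 - 2*2) = 4/(-25 - 1*4) = 4/(-25 - 4) = 4/(-29) = 4*(-1/29) = -4/29 ≈ -0.13793)
(S*B(0))*(-3 - 1*8) = (-4/29*1)*(-3 - 1*8) = -4*(-3 - 8)/29 = -4/29*(-11) = 44/29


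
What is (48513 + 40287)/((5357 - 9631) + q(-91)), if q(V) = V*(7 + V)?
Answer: 8880/337 ≈ 26.350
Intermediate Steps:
(48513 + 40287)/((5357 - 9631) + q(-91)) = (48513 + 40287)/((5357 - 9631) - 91*(7 - 91)) = 88800/(-4274 - 91*(-84)) = 88800/(-4274 + 7644) = 88800/3370 = 88800*(1/3370) = 8880/337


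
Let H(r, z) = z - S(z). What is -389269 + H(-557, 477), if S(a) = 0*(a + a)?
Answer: -388792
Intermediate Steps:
S(a) = 0 (S(a) = 0*(2*a) = 0)
H(r, z) = z (H(r, z) = z - 1*0 = z + 0 = z)
-389269 + H(-557, 477) = -389269 + 477 = -388792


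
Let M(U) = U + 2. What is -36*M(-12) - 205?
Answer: 155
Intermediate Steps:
M(U) = 2 + U
-36*M(-12) - 205 = -36*(2 - 12) - 205 = -36*(-10) - 205 = 360 - 205 = 155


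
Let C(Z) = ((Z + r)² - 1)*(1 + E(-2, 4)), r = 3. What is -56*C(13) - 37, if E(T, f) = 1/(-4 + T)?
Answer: -11937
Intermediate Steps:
C(Z) = -⅚ + 5*(3 + Z)²/6 (C(Z) = ((Z + 3)² - 1)*(1 + 1/(-4 - 2)) = ((3 + Z)² - 1)*(1 + 1/(-6)) = (-1 + (3 + Z)²)*(1 - ⅙) = (-1 + (3 + Z)²)*(⅚) = -⅚ + 5*(3 + Z)²/6)
-56*C(13) - 37 = -56*(-⅚ + 5*(3 + 13)²/6) - 37 = -56*(-⅚ + (⅚)*16²) - 37 = -56*(-⅚ + (⅚)*256) - 37 = -56*(-⅚ + 640/3) - 37 = -56*425/2 - 37 = -11900 - 37 = -11937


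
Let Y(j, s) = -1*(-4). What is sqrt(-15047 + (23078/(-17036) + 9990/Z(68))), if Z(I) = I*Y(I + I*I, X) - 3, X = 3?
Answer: I*sqrt(78812615047922790)/2291342 ≈ 122.52*I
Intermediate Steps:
Y(j, s) = 4
Z(I) = -3 + 4*I (Z(I) = I*4 - 3 = 4*I - 3 = -3 + 4*I)
sqrt(-15047 + (23078/(-17036) + 9990/Z(68))) = sqrt(-15047 + (23078/(-17036) + 9990/(-3 + 4*68))) = sqrt(-15047 + (23078*(-1/17036) + 9990/(-3 + 272))) = sqrt(-15047 + (-11539/8518 + 9990/269)) = sqrt(-15047 + 81990829/2291342) = sqrt(-34395832245/2291342) = I*sqrt(78812615047922790)/2291342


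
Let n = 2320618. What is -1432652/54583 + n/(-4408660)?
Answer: -3221370929307/120318944390 ≈ -26.774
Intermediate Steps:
-1432652/54583 + n/(-4408660) = -1432652/54583 + 2320618/(-4408660) = -1432652*1/54583 + 2320618*(-1/4408660) = -1432652/54583 - 1160309/2204330 = -3221370929307/120318944390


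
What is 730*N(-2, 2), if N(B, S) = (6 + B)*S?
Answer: 5840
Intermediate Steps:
N(B, S) = S*(6 + B)
730*N(-2, 2) = 730*(2*(6 - 2)) = 730*(2*4) = 730*8 = 5840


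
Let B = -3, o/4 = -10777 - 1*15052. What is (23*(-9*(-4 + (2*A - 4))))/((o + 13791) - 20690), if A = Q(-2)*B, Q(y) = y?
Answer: 828/110215 ≈ 0.0075126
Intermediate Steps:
o = -103316 (o = 4*(-10777 - 1*15052) = 4*(-10777 - 15052) = 4*(-25829) = -103316)
A = 6 (A = -2*(-3) = 6)
(23*(-9*(-4 + (2*A - 4))))/((o + 13791) - 20690) = (23*(-9*(-4 + (2*6 - 4))))/((-103316 + 13791) - 20690) = (23*(-9*(-4 + (12 - 4))))/(-89525 - 20690) = (23*(-9*(-4 + 8)))/(-110215) = (23*(-9*4))*(-1/110215) = (23*(-36))*(-1/110215) = -828*(-1/110215) = 828/110215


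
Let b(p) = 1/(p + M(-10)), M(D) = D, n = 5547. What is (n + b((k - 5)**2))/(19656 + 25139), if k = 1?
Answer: 33283/268770 ≈ 0.12383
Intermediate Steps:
b(p) = 1/(-10 + p) (b(p) = 1/(p - 10) = 1/(-10 + p))
(n + b((k - 5)**2))/(19656 + 25139) = (5547 + 1/(-10 + (1 - 5)**2))/(19656 + 25139) = (5547 + 1/(-10 + (-4)**2))/44795 = (5547 + 1/(-10 + 16))*(1/44795) = (5547 + 1/6)*(1/44795) = (33283/6)*(1/44795) = 33283/268770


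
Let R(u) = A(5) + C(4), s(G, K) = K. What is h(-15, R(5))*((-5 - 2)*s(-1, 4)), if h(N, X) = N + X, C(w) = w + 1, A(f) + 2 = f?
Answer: 196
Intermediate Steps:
A(f) = -2 + f
C(w) = 1 + w
R(u) = 8 (R(u) = (-2 + 5) + (1 + 4) = 3 + 5 = 8)
h(-15, R(5))*((-5 - 2)*s(-1, 4)) = (-15 + 8)*((-5 - 2)*4) = -(-49)*4 = -7*(-28) = 196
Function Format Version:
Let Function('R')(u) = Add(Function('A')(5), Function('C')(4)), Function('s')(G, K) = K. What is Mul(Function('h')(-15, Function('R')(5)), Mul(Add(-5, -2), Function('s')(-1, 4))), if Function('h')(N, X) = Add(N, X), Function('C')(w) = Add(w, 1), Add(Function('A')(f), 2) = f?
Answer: 196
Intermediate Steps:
Function('A')(f) = Add(-2, f)
Function('C')(w) = Add(1, w)
Function('R')(u) = 8 (Function('R')(u) = Add(Add(-2, 5), Add(1, 4)) = Add(3, 5) = 8)
Mul(Function('h')(-15, Function('R')(5)), Mul(Add(-5, -2), Function('s')(-1, 4))) = Mul(Add(-15, 8), Mul(Add(-5, -2), 4)) = Mul(-7, Mul(-7, 4)) = Mul(-7, -28) = 196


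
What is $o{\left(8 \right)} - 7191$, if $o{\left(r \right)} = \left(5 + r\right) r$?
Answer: $-7087$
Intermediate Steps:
$o{\left(r \right)} = r \left(5 + r\right)$
$o{\left(8 \right)} - 7191 = 8 \left(5 + 8\right) - 7191 = 8 \cdot 13 - 7191 = 104 - 7191 = -7087$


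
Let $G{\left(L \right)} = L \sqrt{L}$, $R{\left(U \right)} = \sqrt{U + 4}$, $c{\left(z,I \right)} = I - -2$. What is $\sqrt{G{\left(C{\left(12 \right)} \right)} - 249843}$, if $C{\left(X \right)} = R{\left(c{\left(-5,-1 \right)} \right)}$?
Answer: $\sqrt{-249843 + 5^{\frac{3}{4}}} \approx 499.84 i$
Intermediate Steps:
$c{\left(z,I \right)} = 2 + I$ ($c{\left(z,I \right)} = I + 2 = 2 + I$)
$R{\left(U \right)} = \sqrt{4 + U}$
$C{\left(X \right)} = \sqrt{5}$ ($C{\left(X \right)} = \sqrt{4 + \left(2 - 1\right)} = \sqrt{4 + 1} = \sqrt{5}$)
$G{\left(L \right)} = L^{\frac{3}{2}}$
$\sqrt{G{\left(C{\left(12 \right)} \right)} - 249843} = \sqrt{\left(\sqrt{5}\right)^{\frac{3}{2}} - 249843} = \sqrt{5^{\frac{3}{4}} - 249843} = \sqrt{-249843 + 5^{\frac{3}{4}}}$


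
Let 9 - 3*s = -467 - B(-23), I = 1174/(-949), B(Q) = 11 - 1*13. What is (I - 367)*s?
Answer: -55214206/949 ≈ -58181.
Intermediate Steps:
B(Q) = -2 (B(Q) = 11 - 13 = -2)
I = -1174/949 (I = 1174*(-1/949) = -1174/949 ≈ -1.2371)
s = 158 (s = 3 - (-467 - 1*(-2))/3 = 3 - (-467 + 2)/3 = 3 - ⅓*(-465) = 3 + 155 = 158)
(I - 367)*s = (-1174/949 - 367)*158 = -349457/949*158 = -55214206/949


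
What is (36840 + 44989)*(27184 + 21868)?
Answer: 4013876108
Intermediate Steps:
(36840 + 44989)*(27184 + 21868) = 81829*49052 = 4013876108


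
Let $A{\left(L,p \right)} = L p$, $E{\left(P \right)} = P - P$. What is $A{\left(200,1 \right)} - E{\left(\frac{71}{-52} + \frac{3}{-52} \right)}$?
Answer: $200$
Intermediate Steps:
$E{\left(P \right)} = 0$
$A{\left(200,1 \right)} - E{\left(\frac{71}{-52} + \frac{3}{-52} \right)} = 200 \cdot 1 - 0 = 200 + 0 = 200$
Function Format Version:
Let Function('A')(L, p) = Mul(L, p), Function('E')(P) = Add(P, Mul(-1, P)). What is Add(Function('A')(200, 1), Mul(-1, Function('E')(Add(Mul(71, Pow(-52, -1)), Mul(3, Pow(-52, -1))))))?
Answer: 200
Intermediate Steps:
Function('E')(P) = 0
Add(Function('A')(200, 1), Mul(-1, Function('E')(Add(Mul(71, Pow(-52, -1)), Mul(3, Pow(-52, -1)))))) = Add(Mul(200, 1), Mul(-1, 0)) = Add(200, 0) = 200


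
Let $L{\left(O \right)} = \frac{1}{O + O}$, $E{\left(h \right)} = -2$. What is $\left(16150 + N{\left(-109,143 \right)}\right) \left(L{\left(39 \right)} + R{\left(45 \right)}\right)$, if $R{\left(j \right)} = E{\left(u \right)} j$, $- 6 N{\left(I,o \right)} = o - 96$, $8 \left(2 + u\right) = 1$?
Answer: $- \frac{679811207}{468} \approx -1.4526 \cdot 10^{6}$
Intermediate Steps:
$u = - \frac{15}{8}$ ($u = -2 + \frac{1}{8} \cdot 1 = -2 + \frac{1}{8} = - \frac{15}{8} \approx -1.875$)
$N{\left(I,o \right)} = 16 - \frac{o}{6}$ ($N{\left(I,o \right)} = - \frac{o - 96}{6} = - \frac{-96 + o}{6} = 16 - \frac{o}{6}$)
$R{\left(j \right)} = - 2 j$
$L{\left(O \right)} = \frac{1}{2 O}$
$\left(16150 + N{\left(-109,143 \right)}\right) \left(L{\left(39 \right)} + R{\left(45 \right)}\right) = \left(16150 + \left(16 - \frac{143}{6}\right)\right) \left(\frac{1}{2 \cdot 39} - 90\right) = \left(16150 + \left(16 - \frac{143}{6}\right)\right) \left(\frac{1}{2} \cdot \frac{1}{39} - 90\right) = \left(16150 - \frac{47}{6}\right) \left(\frac{1}{78} - 90\right) = \frac{96853}{6} \left(- \frac{7019}{78}\right) = - \frac{679811207}{468}$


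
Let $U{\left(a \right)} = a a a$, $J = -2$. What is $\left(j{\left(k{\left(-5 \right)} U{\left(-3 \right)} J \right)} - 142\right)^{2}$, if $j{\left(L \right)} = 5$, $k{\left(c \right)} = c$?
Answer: $18769$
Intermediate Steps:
$U{\left(a \right)} = a^{3}$ ($U{\left(a \right)} = a^{2} a = a^{3}$)
$\left(j{\left(k{\left(-5 \right)} U{\left(-3 \right)} J \right)} - 142\right)^{2} = \left(5 - 142\right)^{2} = \left(-137\right)^{2} = 18769$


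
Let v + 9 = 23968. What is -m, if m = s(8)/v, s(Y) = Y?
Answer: -8/23959 ≈ -0.00033390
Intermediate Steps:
v = 23959 (v = -9 + 23968 = 23959)
m = 8/23959 ≈ 0.00033390
-m = -1*8/23959 = -8/23959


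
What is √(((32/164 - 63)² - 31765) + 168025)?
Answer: √235683685/41 ≈ 374.44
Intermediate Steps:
√(((32/164 - 63)² - 31765) + 168025) = √(((32*(1/164) - 63)² - 31765) + 168025) = √(((8/41 - 63)² - 31765) + 168025) = √(((-2575/41)² - 31765) + 168025) = √((6630625/1681 - 31765) + 168025) = √(-46766340/1681 + 168025) = √(235683685/1681) = √235683685/41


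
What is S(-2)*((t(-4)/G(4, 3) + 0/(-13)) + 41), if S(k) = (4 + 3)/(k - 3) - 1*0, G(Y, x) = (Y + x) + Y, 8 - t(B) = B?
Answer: -3241/55 ≈ -58.927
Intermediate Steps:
t(B) = 8 - B
G(Y, x) = x + 2*Y
S(k) = 7/(-3 + k) (S(k) = 7/(-3 + k) + 0 = 7/(-3 + k))
S(-2)*((t(-4)/G(4, 3) + 0/(-13)) + 41) = (7/(-3 - 2))*(((8 - 1*(-4))/(3 + 2*4) + 0/(-13)) + 41) = (7/(-5))*(((8 + 4)/(3 + 8) + 0*(-1/13)) + 41) = (7*(-⅕))*((12/11 + 0) + 41) = -7*((12*(1/11) + 0) + 41)/5 = -7*((12/11 + 0) + 41)/5 = -7*(12/11 + 41)/5 = -7/5*463/11 = -3241/55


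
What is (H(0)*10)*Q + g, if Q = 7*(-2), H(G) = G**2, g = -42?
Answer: -42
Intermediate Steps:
Q = -14
(H(0)*10)*Q + g = (0**2*10)*(-14) - 42 = (0*10)*(-14) - 42 = 0*(-14) - 42 = 0 - 42 = -42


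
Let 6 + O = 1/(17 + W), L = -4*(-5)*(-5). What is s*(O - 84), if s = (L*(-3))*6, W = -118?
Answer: -16363800/101 ≈ -1.6202e+5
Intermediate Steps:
L = -100 (L = 20*(-5) = -100)
O = -607/101 (O = -6 + 1/(17 - 118) = -6 + 1/(-101) = -6 - 1/101 = -607/101 ≈ -6.0099)
s = 1800 (s = -100*(-3)*6 = 300*6 = 1800)
s*(O - 84) = 1800*(-607/101 - 84) = 1800*(-9091/101) = -16363800/101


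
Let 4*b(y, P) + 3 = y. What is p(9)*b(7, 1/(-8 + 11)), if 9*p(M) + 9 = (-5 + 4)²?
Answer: -8/9 ≈ -0.88889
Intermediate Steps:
p(M) = -8/9 (p(M) = -1 + (-5 + 4)²/9 = -1 + (⅑)*(-1)² = -1 + (⅑)*1 = -1 + ⅑ = -8/9)
b(y, P) = -¾ + y/4
p(9)*b(7, 1/(-8 + 11)) = -8*(-¾ + (¼)*7)/9 = -8*(-¾ + 7/4)/9 = -8/9*1 = -8/9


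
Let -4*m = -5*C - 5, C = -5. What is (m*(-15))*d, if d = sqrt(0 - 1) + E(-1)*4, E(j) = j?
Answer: -300 + 75*I ≈ -300.0 + 75.0*I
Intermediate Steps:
d = -4 + I (d = sqrt(0 - 1) - 1*4 = sqrt(-1) - 4 = I - 4 = -4 + I ≈ -4.0 + 1.0*I)
m = -5 (m = -(-5*(-5) - 5)/4 = -(25 - 5)/4 = -1/4*20 = -5)
(m*(-15))*d = (-5*(-15))*(-4 + I) = 75*(-4 + I) = -300 + 75*I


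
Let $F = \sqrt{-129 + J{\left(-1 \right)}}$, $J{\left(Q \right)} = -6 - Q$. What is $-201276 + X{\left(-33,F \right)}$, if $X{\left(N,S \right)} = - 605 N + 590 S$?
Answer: $-181311 + 590 i \sqrt{134} \approx -1.8131 \cdot 10^{5} + 6829.7 i$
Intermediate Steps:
$F = i \sqrt{134}$ ($F = \sqrt{-129 - 5} = \sqrt{-134} = i \sqrt{134} \approx 11.576 i$)
$-201276 + X{\left(-33,F \right)} = -201276 + \left(\left(-605\right) \left(-33\right) + 590 i \sqrt{134}\right) = -201276 + \left(19965 + 590 i \sqrt{134}\right) = -181311 + 590 i \sqrt{134}$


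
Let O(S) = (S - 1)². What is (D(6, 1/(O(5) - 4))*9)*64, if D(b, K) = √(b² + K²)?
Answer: 48*√5185 ≈ 3456.3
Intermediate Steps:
O(S) = (-1 + S)²
D(b, K) = √(K² + b²)
(D(6, 1/(O(5) - 4))*9)*64 = (√((1/((-1 + 5)² - 4))² + 6²)*9)*64 = (√((1/(4² - 4))² + 36)*9)*64 = (√((1/(16 - 4))² + 36)*9)*64 = (√((1/12)² + 36)*9)*64 = (√(1/144 + 36)*9)*64 = (√(5185/144)*9)*64 = ((√5185/12)*9)*64 = (3*√5185/4)*64 = 48*√5185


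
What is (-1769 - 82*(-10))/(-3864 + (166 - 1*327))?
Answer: 949/4025 ≈ 0.23578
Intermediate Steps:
(-1769 - 82*(-10))/(-3864 + (166 - 1*327)) = (-1769 + 820)/(-3864 + (166 - 327)) = -949/(-3864 - 161) = -949/(-4025) = -949*(-1/4025) = 949/4025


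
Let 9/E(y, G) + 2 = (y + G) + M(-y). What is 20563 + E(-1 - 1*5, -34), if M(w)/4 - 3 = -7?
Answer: 1192645/58 ≈ 20563.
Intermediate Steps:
M(w) = -16 (M(w) = 12 + 4*(-7) = 12 - 28 = -16)
E(y, G) = 9/(-18 + G + y) (E(y, G) = 9/(-2 + ((y + G) - 16)) = 9/(-2 + ((G + y) - 16)) = 9/(-2 + (-16 + G + y)) = 9/(-18 + G + y))
20563 + E(-1 - 1*5, -34) = 20563 + 9/(-18 - 34 + (-1 - 1*5)) = 20563 + 9/(-18 - 34 + (-1 - 5)) = 20563 + 9/(-18 - 34 - 6) = 20563 + 9/(-58) = 20563 + 9*(-1/58) = 20563 - 9/58 = 1192645/58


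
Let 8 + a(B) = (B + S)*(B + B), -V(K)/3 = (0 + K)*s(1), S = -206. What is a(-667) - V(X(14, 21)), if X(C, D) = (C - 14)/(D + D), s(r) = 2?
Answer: 1164574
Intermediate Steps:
X(C, D) = (-14 + C)/(2*D) (X(C, D) = (-14 + C)/((2*D)) = (-14 + C)*(1/(2*D)) = (-14 + C)/(2*D))
V(K) = -6*K (V(K) = -3*(0 + K)*2 = -3*K*2 = -6*K)
a(B) = -8 + 2*B*(-206 + B) (a(B) = -8 + (B - 206)*(B + B) = -8 + (-206 + B)*(2*B) = -8 + 2*B*(-206 + B))
a(-667) - V(X(14, 21)) = (-8 - 412*(-667) + 2*(-667)²) - (-6)*(½)*(-14 + 14)/21 = (-8 + 274804 + 2*444889) - (-6)*(½)*(1/21)*0 = (-8 + 274804 + 889778) - (-6)*0 = 1164574 - 1*0 = 1164574 + 0 = 1164574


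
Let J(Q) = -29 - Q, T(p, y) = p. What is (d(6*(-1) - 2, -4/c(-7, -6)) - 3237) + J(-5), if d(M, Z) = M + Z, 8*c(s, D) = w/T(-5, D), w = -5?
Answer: -3301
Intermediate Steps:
c(s, D) = 1/8 (c(s, D) = (-5/(-5))/8 = (-5*(-1/5))/8 = (1/8)*1 = 1/8)
(d(6*(-1) - 2, -4/c(-7, -6)) - 3237) + J(-5) = (((6*(-1) - 2) - 4/1/8) - 3237) + (-29 - 1*(-5)) = (((-6 - 2) - 4*8) - 3237) + (-29 + 5) = ((-8 - 32) - 3237) - 24 = (-40 - 3237) - 24 = -3277 - 24 = -3301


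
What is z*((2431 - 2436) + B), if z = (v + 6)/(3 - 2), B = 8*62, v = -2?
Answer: 1964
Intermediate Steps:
B = 496
z = 4 (z = (-2 + 6)/(3 - 2) = 4/1 = 4*1 = 4)
z*((2431 - 2436) + B) = 4*((2431 - 2436) + 496) = 4*(-5 + 496) = 4*491 = 1964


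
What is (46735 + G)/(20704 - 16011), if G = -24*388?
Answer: 37423/4693 ≈ 7.9742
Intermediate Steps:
G = -9312
(46735 + G)/(20704 - 16011) = (46735 - 9312)/(20704 - 16011) = 37423/4693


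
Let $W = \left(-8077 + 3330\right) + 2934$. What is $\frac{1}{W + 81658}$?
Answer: $\frac{1}{79845} \approx 1.2524 \cdot 10^{-5}$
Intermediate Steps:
$W = -1813$ ($W = -4747 + 2934 = -1813$)
$\frac{1}{W + 81658} = \frac{1}{-1813 + 81658} = \frac{1}{79845}$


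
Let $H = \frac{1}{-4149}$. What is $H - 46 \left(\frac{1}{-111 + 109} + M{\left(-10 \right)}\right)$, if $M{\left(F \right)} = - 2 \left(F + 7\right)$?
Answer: $- \frac{1049698}{4149} \approx -253.0$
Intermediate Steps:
$M{\left(F \right)} = -14 - 2 F$ ($M{\left(F \right)} = - 2 \left(7 + F\right) = -14 - 2 F$)
$H = - \frac{1}{4149} \approx -0.00024102$
$H - 46 \left(\frac{1}{-111 + 109} + M{\left(-10 \right)}\right) = - \frac{1}{4149} - 46 \left(\frac{1}{-111 + 109} - -6\right) = - \frac{1}{4149} - 46 \left(\frac{1}{-2} + \left(-14 + 20\right)\right) = - \frac{1}{4149} - 46 \left(- \frac{1}{2} + 6\right) = - \frac{1}{4149} - 46 \cdot \frac{11}{2} = - \frac{1}{4149} - 253 = - \frac{1049698}{4149}$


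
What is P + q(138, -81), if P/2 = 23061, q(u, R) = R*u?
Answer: 34944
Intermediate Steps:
P = 46122 (P = 2*23061 = 46122)
P + q(138, -81) = 46122 - 81*138 = 46122 - 11178 = 34944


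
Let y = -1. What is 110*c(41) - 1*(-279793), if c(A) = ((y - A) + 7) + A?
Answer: 280453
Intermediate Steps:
c(A) = 6 (c(A) = ((-1 - A) + 7) + A = (6 - A) + A = 6)
110*c(41) - 1*(-279793) = 110*6 - 1*(-279793) = 660 + 279793 = 280453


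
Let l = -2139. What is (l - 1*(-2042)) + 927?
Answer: 830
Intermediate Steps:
(l - 1*(-2042)) + 927 = (-2139 - 1*(-2042)) + 927 = (-2139 + 2042) + 927 = -97 + 927 = 830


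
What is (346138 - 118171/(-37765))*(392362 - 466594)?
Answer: -970362169413912/37765 ≈ -2.5695e+10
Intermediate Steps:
(346138 - 118171/(-37765))*(392362 - 466594) = (346138 - 118171*(-1/37765))*(-74232) = (346138 + 118171/37765)*(-74232) = (13072019741/37765)*(-74232) = -970362169413912/37765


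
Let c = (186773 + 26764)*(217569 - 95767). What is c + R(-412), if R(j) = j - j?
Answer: 26009233674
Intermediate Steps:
c = 26009233674 (c = 213537*121802 = 26009233674)
R(j) = 0
c + R(-412) = 26009233674 + 0 = 26009233674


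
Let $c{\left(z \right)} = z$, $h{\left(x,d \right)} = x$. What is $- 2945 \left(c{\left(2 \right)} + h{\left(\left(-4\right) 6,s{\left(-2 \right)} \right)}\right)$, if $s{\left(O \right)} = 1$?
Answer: $64790$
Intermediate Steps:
$- 2945 \left(c{\left(2 \right)} + h{\left(\left(-4\right) 6,s{\left(-2 \right)} \right)}\right) = - 2945 \left(2 - 24\right) = \left(-2945\right) \left(-22\right) = 64790$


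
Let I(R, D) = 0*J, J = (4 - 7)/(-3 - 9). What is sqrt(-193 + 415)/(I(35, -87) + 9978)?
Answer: sqrt(222)/9978 ≈ 0.0014933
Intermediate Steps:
J = 1/4 (J = -3/(-12) = -3*(-1/12) = 1/4 ≈ 0.25000)
I(R, D) = 0 (I(R, D) = 0*(1/4) = 0)
sqrt(-193 + 415)/(I(35, -87) + 9978) = sqrt(-193 + 415)/(0 + 9978) = sqrt(222)/9978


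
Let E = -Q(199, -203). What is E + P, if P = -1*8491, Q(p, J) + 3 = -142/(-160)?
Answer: -679111/80 ≈ -8488.9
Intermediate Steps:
Q(p, J) = -169/80 (Q(p, J) = -3 - 142/(-160) = -3 - 142*(-1/160) = -3 + 71/80 = -169/80)
P = -8491
E = 169/80 (E = -1*(-169/80) = 169/80 ≈ 2.1125)
E + P = 169/80 - 8491 = -679111/80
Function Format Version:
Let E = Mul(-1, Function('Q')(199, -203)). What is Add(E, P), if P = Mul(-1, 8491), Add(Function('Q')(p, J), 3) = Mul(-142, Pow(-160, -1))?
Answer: Rational(-679111, 80) ≈ -8488.9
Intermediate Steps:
Function('Q')(p, J) = Rational(-169, 80) (Function('Q')(p, J) = Add(-3, Mul(-142, Pow(-160, -1))) = Add(-3, Mul(-142, Rational(-1, 160))) = Add(-3, Rational(71, 80)) = Rational(-169, 80))
P = -8491
E = Rational(169, 80) (E = Mul(-1, Rational(-169, 80)) = Rational(169, 80) ≈ 2.1125)
Add(E, P) = Add(Rational(169, 80), -8491) = Rational(-679111, 80)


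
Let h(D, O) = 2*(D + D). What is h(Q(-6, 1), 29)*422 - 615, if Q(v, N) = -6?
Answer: -10743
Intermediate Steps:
h(D, O) = 4*D (h(D, O) = 2*(2*D) = 4*D)
h(Q(-6, 1), 29)*422 - 615 = (4*(-6))*422 - 615 = -24*422 - 615 = -10128 - 615 = -10743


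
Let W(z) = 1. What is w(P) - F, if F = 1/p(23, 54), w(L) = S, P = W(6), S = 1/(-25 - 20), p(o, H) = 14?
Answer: -59/630 ≈ -0.093651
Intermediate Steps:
S = -1/45 (S = 1/(-45) = -1/45 ≈ -0.022222)
P = 1
w(L) = -1/45
F = 1/14 ≈ 0.071429
w(P) - F = -1/45 - 1*1/14 = -1/45 - 1/14 = -59/630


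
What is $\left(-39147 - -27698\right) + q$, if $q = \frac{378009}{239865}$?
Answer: $- \frac{915278792}{79955} \approx -11447.0$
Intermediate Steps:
$q = \frac{126003}{79955}$ ($q = 378009 \cdot \frac{1}{239865} = \frac{126003}{79955} \approx 1.5759$)
$\left(-39147 - -27698\right) + q = \left(-39147 - -27698\right) + \frac{126003}{79955} = \left(-39147 + 27698\right) + \frac{126003}{79955} = -11449 + \frac{126003}{79955} = - \frac{915278792}{79955}$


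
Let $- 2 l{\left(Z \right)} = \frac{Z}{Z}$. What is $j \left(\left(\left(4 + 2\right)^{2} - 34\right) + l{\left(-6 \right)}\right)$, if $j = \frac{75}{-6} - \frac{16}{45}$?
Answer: $- \frac{1157}{60} \approx -19.283$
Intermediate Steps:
$j = - \frac{1157}{90}$ ($j = 75 \left(- \frac{1}{6}\right) - \frac{16}{45} = - \frac{25}{2} - \frac{16}{45} = - \frac{1157}{90} \approx -12.856$)
$l{\left(Z \right)} = - \frac{1}{2}$ ($l{\left(Z \right)} = - \frac{Z \frac{1}{Z}}{2} = \left(- \frac{1}{2}\right) 1 = - \frac{1}{2}$)
$j \left(\left(\left(4 + 2\right)^{2} - 34\right) + l{\left(-6 \right)}\right) = - \frac{1157 \left(\left(\left(4 + 2\right)^{2} - 34\right) - \frac{1}{2}\right)}{90} = - \frac{1157 \left(\left(6^{2} - 34\right) - \frac{1}{2}\right)}{90} = - \frac{1157 \left(\left(36 - 34\right) - \frac{1}{2}\right)}{90} = - \frac{1157 \left(2 - \frac{1}{2}\right)}{90} = \left(- \frac{1157}{90}\right) \frac{3}{2} = - \frac{1157}{60}$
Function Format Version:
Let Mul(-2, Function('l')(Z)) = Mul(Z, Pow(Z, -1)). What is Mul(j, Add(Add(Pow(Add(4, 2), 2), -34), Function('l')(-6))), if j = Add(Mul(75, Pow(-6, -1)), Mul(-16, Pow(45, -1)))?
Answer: Rational(-1157, 60) ≈ -19.283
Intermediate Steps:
j = Rational(-1157, 90) (j = Add(Mul(75, Rational(-1, 6)), Mul(-16, Rational(1, 45))) = Add(Rational(-25, 2), Rational(-16, 45)) = Rational(-1157, 90) ≈ -12.856)
Function('l')(Z) = Rational(-1, 2) (Function('l')(Z) = Mul(Rational(-1, 2), Mul(Z, Pow(Z, -1))) = Mul(Rational(-1, 2), 1) = Rational(-1, 2))
Mul(j, Add(Add(Pow(Add(4, 2), 2), -34), Function('l')(-6))) = Mul(Rational(-1157, 90), Add(Add(Pow(Add(4, 2), 2), -34), Rational(-1, 2))) = Mul(Rational(-1157, 90), Add(Add(Pow(6, 2), -34), Rational(-1, 2))) = Mul(Rational(-1157, 90), Add(Add(36, -34), Rational(-1, 2))) = Mul(Rational(-1157, 90), Add(2, Rational(-1, 2))) = Mul(Rational(-1157, 90), Rational(3, 2)) = Rational(-1157, 60)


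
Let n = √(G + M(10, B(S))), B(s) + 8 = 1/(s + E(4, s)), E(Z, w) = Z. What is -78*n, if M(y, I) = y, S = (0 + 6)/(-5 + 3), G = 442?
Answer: -156*√113 ≈ -1658.3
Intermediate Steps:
S = -3 (S = 6/(-2) = 6*(-½) = -3)
B(s) = -8 + 1/(4 + s) (B(s) = -8 + 1/(s + 4) = -8 + 1/(4 + s))
n = 2*√113 (n = √(442 + 10) = √452 = 2*√113 ≈ 21.260)
-78*n = -156*√113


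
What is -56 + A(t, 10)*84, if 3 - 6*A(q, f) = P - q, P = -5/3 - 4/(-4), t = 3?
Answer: 112/3 ≈ 37.333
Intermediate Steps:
P = -2/3 (P = -5*1/3 - 4*(-1/4) = -5/3 + 1 = -2/3 ≈ -0.66667)
A(q, f) = 11/18 + q/6 (A(q, f) = 1/2 - (-2/3 - q)/6 = 1/2 + (1/9 + q/6) = 11/18 + q/6)
-56 + A(t, 10)*84 = -56 + (11/18 + (1/6)*3)*84 = -56 + (11/18 + 1/2)*84 = -56 + (10/9)*84 = -56 + 280/3 = 112/3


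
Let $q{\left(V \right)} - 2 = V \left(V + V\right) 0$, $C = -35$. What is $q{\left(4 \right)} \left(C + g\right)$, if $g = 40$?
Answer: $10$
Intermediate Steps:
$q{\left(V \right)} = 2$ ($q{\left(V \right)} = 2 + V \left(V + V\right) 0 = 2 + V 2 V 0 = 2 + 2 V^{2} \cdot 0 = 2 + 0 = 2$)
$q{\left(4 \right)} \left(C + g\right) = 2 \left(-35 + 40\right) = 2 \cdot 5 = 10$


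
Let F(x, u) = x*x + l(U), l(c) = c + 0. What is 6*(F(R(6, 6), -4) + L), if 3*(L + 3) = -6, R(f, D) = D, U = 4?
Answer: 210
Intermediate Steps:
L = -5 (L = -3 + (⅓)*(-6) = -3 - 2 = -5)
l(c) = c
F(x, u) = 4 + x² (F(x, u) = x*x + 4 = x² + 4 = 4 + x²)
6*(F(R(6, 6), -4) + L) = 6*((4 + 6²) - 5) = 6*((4 + 36) - 5) = 6*(40 - 5) = 6*35 = 210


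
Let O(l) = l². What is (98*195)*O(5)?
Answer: 477750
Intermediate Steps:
(98*195)*O(5) = (98*195)*5² = 19110*25 = 477750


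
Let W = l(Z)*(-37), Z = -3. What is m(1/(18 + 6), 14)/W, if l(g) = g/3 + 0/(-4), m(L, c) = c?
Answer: 14/37 ≈ 0.37838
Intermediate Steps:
l(g) = g/3 (l(g) = g*(⅓) + 0*(-¼) = g/3 + 0 = g/3)
W = 37 (W = ((⅓)*(-3))*(-37) = -1*(-37) = 37)
m(1/(18 + 6), 14)/W = 14/37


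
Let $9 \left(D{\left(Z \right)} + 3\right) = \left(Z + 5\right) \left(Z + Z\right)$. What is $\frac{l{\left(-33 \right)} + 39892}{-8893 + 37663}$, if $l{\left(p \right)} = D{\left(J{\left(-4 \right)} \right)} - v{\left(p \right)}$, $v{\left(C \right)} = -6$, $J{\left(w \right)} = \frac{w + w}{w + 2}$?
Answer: $\frac{13301}{9590} \approx 1.387$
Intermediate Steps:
$J{\left(w \right)} = \frac{2 w}{2 + w}$
$D{\left(Z \right)} = -3 + \frac{2 Z \left(5 + Z\right)}{9}$ ($D{\left(Z \right)} = -3 + \frac{\left(Z + 5\right) \left(Z + Z\right)}{9} = -3 + \frac{\left(5 + Z\right) 2 Z}{9} = -3 + \frac{2 Z \left(5 + Z\right)}{9}$)
$l{\left(p \right)} = 11$ ($l{\left(p \right)} = \left(-3 + \frac{2 \left(2 \left(-4\right) \frac{1}{2 - 4}\right)^{2}}{9} + \frac{10 \cdot 2 \left(-4\right) \frac{1}{2 - 4}}{9}\right) - -6 = \left(-3 + \frac{2 \left(2 \left(-4\right) \frac{1}{-2}\right)^{2}}{9} + \frac{10 \cdot 2 \left(-4\right) \frac{1}{-2}}{9}\right) + 6 = \left(-3 + \frac{2 \left(2 \left(-4\right) \left(- \frac{1}{2}\right)\right)^{2}}{9} + \frac{10 \cdot 2 \left(-4\right) \left(- \frac{1}{2}\right)}{9}\right) + 6 = \left(-3 + \frac{2 \cdot 4^{2}}{9} + \frac{10}{9} \cdot 4\right) + 6 = \left(-3 + \frac{2}{9} \cdot 16 + \frac{40}{9}\right) + 6 = \left(-3 + \frac{32}{9} + \frac{40}{9}\right) + 6 = 5 + 6 = 11$)
$\frac{l{\left(-33 \right)} + 39892}{-8893 + 37663} = \frac{11 + 39892}{-8893 + 37663} = \frac{39903}{28770} = 39903 \cdot \frac{1}{28770} = \frac{13301}{9590}$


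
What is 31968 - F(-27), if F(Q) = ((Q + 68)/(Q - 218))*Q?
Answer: 7831053/245 ≈ 31963.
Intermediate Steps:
F(Q) = Q*(68 + Q)/(-218 + Q) (F(Q) = ((68 + Q)/(-218 + Q))*Q = Q*(68 + Q)/(-218 + Q))
31968 - F(-27) = 31968 - (-27)*(68 - 27)/(-218 - 27) = 31968 - (-27)*41/(-245) = 31968 - (-27)*(-1)*41/245 = 31968 - 1*1107/245 = 31968 - 1107/245 = 7831053/245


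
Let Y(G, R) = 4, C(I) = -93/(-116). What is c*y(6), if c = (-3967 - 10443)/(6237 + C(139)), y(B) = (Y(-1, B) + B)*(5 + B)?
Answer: -36774320/144717 ≈ -254.11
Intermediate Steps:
C(I) = 93/116 (C(I) = -93*(-1/116) = 93/116)
y(B) = (4 + B)*(5 + B)
c = -334312/144717 (c = (-3967 - 10443)/(6237 + 93/116) = -14410/723585/116 = -14410*116/723585 = -334312/144717 ≈ -2.3101)
c*y(6) = -334312*(20 + 6² + 9*6)/144717 = -334312*(20 + 36 + 54)/144717 = -334312/144717*110 = -36774320/144717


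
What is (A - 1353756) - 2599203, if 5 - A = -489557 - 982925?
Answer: -2480472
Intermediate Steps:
A = 1472487 (A = 5 - (-489557 - 982925) = 5 - 1*(-1472482) = 5 + 1472482 = 1472487)
(A - 1353756) - 2599203 = (1472487 - 1353756) - 2599203 = 118731 - 2599203 = -2480472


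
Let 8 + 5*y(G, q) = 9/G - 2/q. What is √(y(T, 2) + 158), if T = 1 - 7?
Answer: √15590/10 ≈ 12.486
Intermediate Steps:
T = -6
y(G, q) = -8/5 - 2/(5*q) + 9/(5*G) (y(G, q) = -8/5 + (9/G - 2/q)/5 = -8/5 + (-2/q + 9/G)/5 = -8/5 + (-2/(5*q) + 9/(5*G)) = -8/5 - 2/(5*q) + 9/(5*G))
√(y(T, 2) + 158) = √((-8/5 - ⅖/2 + (9/5)/(-6)) + 158) = √((-8/5 - ⅖*½ + (9/5)*(-⅙)) + 158) = √((-8/5 - ⅕ - 3/10) + 158) = √(-21/10 + 158) = √(1559/10) = √15590/10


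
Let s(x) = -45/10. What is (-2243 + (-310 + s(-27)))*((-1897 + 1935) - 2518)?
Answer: 6342600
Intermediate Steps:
s(x) = -9/2 (s(x) = -45*1/10 = -9/2)
(-2243 + (-310 + s(-27)))*((-1897 + 1935) - 2518) = (-2243 + (-310 - 9/2))*((-1897 + 1935) - 2518) = (-2243 - 629/2)*(38 - 2518) = -5115/2*(-2480) = 6342600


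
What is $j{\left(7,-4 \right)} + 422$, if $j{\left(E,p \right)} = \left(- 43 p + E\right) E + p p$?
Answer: $1691$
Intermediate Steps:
$j{\left(E,p \right)} = p^{2} + E \left(E - 43 p\right)$ ($j{\left(E,p \right)} = \left(E - 43 p\right) E + p^{2} = E \left(E - 43 p\right) + p^{2} = p^{2} + E \left(E - 43 p\right)$)
$j{\left(7,-4 \right)} + 422 = \left(7^{2} + \left(-4\right)^{2} - 301 \left(-4\right)\right) + 422 = \left(49 + 16 + 1204\right) + 422 = 1269 + 422 = 1691$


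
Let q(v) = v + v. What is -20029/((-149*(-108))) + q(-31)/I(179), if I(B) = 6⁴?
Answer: -124793/96552 ≈ -1.2925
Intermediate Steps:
q(v) = 2*v
I(B) = 1296
-20029/((-149*(-108))) + q(-31)/I(179) = -20029/((-149*(-108))) + (2*(-31))/1296 = -20029/16092 - 62*1/1296 = -20029*1/16092 - 31/648 = -20029/16092 - 31/648 = -124793/96552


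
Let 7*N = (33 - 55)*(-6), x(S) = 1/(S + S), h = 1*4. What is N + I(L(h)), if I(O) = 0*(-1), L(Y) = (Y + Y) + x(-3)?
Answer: 132/7 ≈ 18.857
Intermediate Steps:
h = 4
x(S) = 1/(2*S)
L(Y) = -1/6 + 2*Y (L(Y) = (Y + Y) + (1/2)/(-3) = 2*Y + (1/2)*(-1/3) = 2*Y - 1/6 = -1/6 + 2*Y)
I(O) = 0
N = 132/7 (N = ((33 - 55)*(-6))/7 = (-22*(-6))/7 = (1/7)*132 = 132/7 ≈ 18.857)
N + I(L(h)) = 132/7 + 0 = 132/7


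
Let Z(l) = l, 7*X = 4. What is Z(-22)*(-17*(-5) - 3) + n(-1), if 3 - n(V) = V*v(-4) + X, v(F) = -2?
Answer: -12625/7 ≈ -1803.6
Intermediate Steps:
X = 4/7 (X = (⅐)*4 = 4/7 ≈ 0.57143)
n(V) = 17/7 + 2*V (n(V) = 3 - (V*(-2) + 4/7) = 3 - (-2*V + 4/7) = 3 - (4/7 - 2*V) = 3 + (-4/7 + 2*V) = 17/7 + 2*V)
Z(-22)*(-17*(-5) - 3) + n(-1) = -22*(-17*(-5) - 3) + (17/7 + 2*(-1)) = -22*(85 - 3) + (17/7 - 2) = -22*82 + 3/7 = -1804 + 3/7 = -12625/7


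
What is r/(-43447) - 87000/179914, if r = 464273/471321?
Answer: -890812296290761/1842092982040059 ≈ -0.48359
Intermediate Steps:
r = 464273/471321 (r = 464273*(1/471321) = 464273/471321 ≈ 0.98505)
r/(-43447) - 87000/179914 = (464273/471321)/(-43447) - 87000/179914 = (464273/471321)*(-1/43447) - 87000*1/179914 = -464273/20477483487 - 43500/89957 = -890812296290761/1842092982040059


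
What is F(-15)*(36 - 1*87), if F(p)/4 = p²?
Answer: -45900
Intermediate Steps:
F(p) = 4*p²
F(-15)*(36 - 1*87) = (4*(-15)²)*(36 - 1*87) = (4*225)*(36 - 87) = 900*(-51) = -45900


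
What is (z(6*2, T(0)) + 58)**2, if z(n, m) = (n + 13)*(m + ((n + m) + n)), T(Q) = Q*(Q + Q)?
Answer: 432964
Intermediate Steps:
T(Q) = 2*Q**2 (T(Q) = Q*(2*Q) = 2*Q**2)
z(n, m) = (13 + n)*(2*m + 2*n) (z(n, m) = (13 + n)*(m + ((m + n) + n)) = (13 + n)*(m + (m + 2*n)) = (13 + n)*(2*m + 2*n))
(z(6*2, T(0)) + 58)**2 = ((2*(6*2)**2 + 26*(2*0**2) + 26*(6*2) + 2*(2*0**2)*(6*2)) + 58)**2 = ((2*12**2 + 26*(2*0) + 26*12 + 2*(2*0)*12) + 58)**2 = ((2*144 + 26*0 + 312 + 2*0*12) + 58)**2 = ((288 + 0 + 312 + 0) + 58)**2 = (600 + 58)**2 = 658**2 = 432964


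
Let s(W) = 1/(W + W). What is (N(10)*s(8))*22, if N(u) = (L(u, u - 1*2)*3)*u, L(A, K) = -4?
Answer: -165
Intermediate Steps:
N(u) = -12*u (N(u) = (-4*3)*u = -12*u)
s(W) = 1/(2*W)
(N(10)*s(8))*22 = ((-12*10)*((1/2)/8))*22 = -60/8*22 = -120*1/16*22 = -15/2*22 = -165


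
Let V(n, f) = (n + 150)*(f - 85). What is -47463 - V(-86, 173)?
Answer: -53095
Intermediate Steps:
V(n, f) = (-85 + f)*(150 + n) (V(n, f) = (150 + n)*(-85 + f) = (-85 + f)*(150 + n))
-47463 - V(-86, 173) = -47463 - (-12750 - 85*(-86) + 150*173 + 173*(-86)) = -47463 - (-12750 + 7310 + 25950 - 14878) = -47463 - 1*5632 = -47463 - 5632 = -53095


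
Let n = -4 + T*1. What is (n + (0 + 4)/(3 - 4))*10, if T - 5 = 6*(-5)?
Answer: -330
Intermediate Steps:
T = -25 (T = 5 + 6*(-5) = 5 - 30 = -25)
n = -29 (n = -4 - 25*1 = -4 - 25 = -29)
(n + (0 + 4)/(3 - 4))*10 = (-29 + (0 + 4)/(3 - 4))*10 = (-29 + 4/(-1))*10 = (-29 + 4*(-1))*10 = (-29 - 4)*10 = -33*10 = -330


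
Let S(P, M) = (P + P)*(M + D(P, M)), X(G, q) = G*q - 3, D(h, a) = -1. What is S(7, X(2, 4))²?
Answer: 3136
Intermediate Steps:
X(G, q) = -3 + G*q
S(P, M) = 2*P*(-1 + M) (S(P, M) = (P + P)*(M - 1) = (2*P)*(-1 + M) = 2*P*(-1 + M))
S(7, X(2, 4))² = (2*7*(-1 + (-3 + 2*4)))² = (2*7*(-1 + (-3 + 8)))² = (2*7*(-1 + 5))² = (2*7*4)² = 56² = 3136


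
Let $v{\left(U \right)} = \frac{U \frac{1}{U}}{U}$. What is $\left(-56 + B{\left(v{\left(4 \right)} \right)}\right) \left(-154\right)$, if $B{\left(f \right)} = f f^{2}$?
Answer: $\frac{275891}{32} \approx 8621.6$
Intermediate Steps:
$v{\left(U \right)} = \frac{1}{U}$ ($v{\left(U \right)} = 1 \frac{1}{U} = \frac{1}{U}$)
$B{\left(f \right)} = f^{3}$
$\left(-56 + B{\left(v{\left(4 \right)} \right)}\right) \left(-154\right) = \left(-56 + \left(\frac{1}{4}\right)^{3}\right) \left(-154\right) = \left(-56 + \frac{1}{64}\right) \left(-154\right) = \left(- \frac{3583}{64}\right) \left(-154\right) = \frac{275891}{32}$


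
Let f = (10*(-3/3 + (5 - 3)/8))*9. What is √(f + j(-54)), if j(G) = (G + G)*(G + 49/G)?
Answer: 5*√938/2 ≈ 76.567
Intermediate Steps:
j(G) = 2*G*(G + 49/G) (j(G) = (2*G)*(G + 49/G) = 2*G*(G + 49/G))
f = -135/2 (f = (10*(-3*⅓ + 2*(⅛)))*9 = (10*(-1 + ¼))*9 = (10*(-¾))*9 = -15/2*9 = -135/2 ≈ -67.500)
√(f + j(-54)) = √(-135/2 + (98 + 2*(-54)²)) = √(-135/2 + (98 + 2*2916)) = √(-135/2 + (98 + 5832)) = √(-135/2 + 5930) = √(11725/2) = 5*√938/2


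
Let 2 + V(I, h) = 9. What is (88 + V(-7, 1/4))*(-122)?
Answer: -11590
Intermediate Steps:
V(I, h) = 7 (V(I, h) = -2 + 9 = 7)
(88 + V(-7, 1/4))*(-122) = (88 + 7)*(-122) = 95*(-122) = -11590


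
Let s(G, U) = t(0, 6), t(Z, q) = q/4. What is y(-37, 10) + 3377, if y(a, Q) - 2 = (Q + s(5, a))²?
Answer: 14045/4 ≈ 3511.3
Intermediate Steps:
t(Z, q) = q/4 (t(Z, q) = q*(¼) = q/4)
s(G, U) = 3/2 (s(G, U) = (¼)*6 = 3/2)
y(a, Q) = 2 + (3/2 + Q)² (y(a, Q) = 2 + (Q + 3/2)² = 2 + (3/2 + Q)²)
y(-37, 10) + 3377 = (2 + (3 + 2*10)²/4) + 3377 = (2 + (3 + 20)²/4) + 3377 = (2 + (¼)*23²) + 3377 = (2 + (¼)*529) + 3377 = (2 + 529/4) + 3377 = 537/4 + 3377 = 14045/4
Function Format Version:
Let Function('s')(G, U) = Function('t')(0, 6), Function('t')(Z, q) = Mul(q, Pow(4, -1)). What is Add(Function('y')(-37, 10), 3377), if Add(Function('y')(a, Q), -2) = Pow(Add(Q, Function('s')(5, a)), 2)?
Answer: Rational(14045, 4) ≈ 3511.3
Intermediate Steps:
Function('t')(Z, q) = Mul(Rational(1, 4), q) (Function('t')(Z, q) = Mul(q, Rational(1, 4)) = Mul(Rational(1, 4), q))
Function('s')(G, U) = Rational(3, 2) (Function('s')(G, U) = Mul(Rational(1, 4), 6) = Rational(3, 2))
Function('y')(a, Q) = Add(2, Pow(Add(Rational(3, 2), Q), 2)) (Function('y')(a, Q) = Add(2, Pow(Add(Q, Rational(3, 2)), 2)) = Add(2, Pow(Add(Rational(3, 2), Q), 2)))
Add(Function('y')(-37, 10), 3377) = Add(Add(2, Mul(Rational(1, 4), Pow(Add(3, Mul(2, 10)), 2))), 3377) = Add(Add(2, Mul(Rational(1, 4), Pow(Add(3, 20), 2))), 3377) = Add(Add(2, Mul(Rational(1, 4), Pow(23, 2))), 3377) = Add(Add(2, Mul(Rational(1, 4), 529)), 3377) = Add(Add(2, Rational(529, 4)), 3377) = Add(Rational(537, 4), 3377) = Rational(14045, 4)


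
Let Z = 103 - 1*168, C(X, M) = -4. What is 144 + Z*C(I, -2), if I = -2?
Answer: 404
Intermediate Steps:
Z = -65 (Z = 103 - 168 = -65)
144 + Z*C(I, -2) = 144 - 65*(-4) = 144 + 260 = 404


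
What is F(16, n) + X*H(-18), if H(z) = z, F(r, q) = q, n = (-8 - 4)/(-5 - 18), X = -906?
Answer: 375096/23 ≈ 16309.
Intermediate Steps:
n = 12/23 (n = -12/(-23) = -12*(-1/23) = 12/23 ≈ 0.52174)
F(16, n) + X*H(-18) = 12/23 - 906*(-18) = 12/23 + 16308 = 375096/23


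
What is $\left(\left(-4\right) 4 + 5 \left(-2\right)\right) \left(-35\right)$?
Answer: $910$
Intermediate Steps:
$\left(\left(-4\right) 4 + 5 \left(-2\right)\right) \left(-35\right) = \left(-16 - 10\right) \left(-35\right) = \left(-26\right) \left(-35\right) = 910$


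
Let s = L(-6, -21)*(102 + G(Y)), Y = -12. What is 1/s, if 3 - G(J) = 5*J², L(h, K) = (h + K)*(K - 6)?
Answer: -1/448335 ≈ -2.2305e-6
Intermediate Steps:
L(h, K) = (-6 + K)*(K + h) (L(h, K) = (K + h)*(-6 + K) = (-6 + K)*(K + h))
G(J) = 3 - 5*J²
s = -448335 (s = ((-21)² - 6*(-21) - 6*(-6) - 21*(-6))*(102 + (3 - 5*(-12)²)) = (441 + 126 + 36 + 126)*(102 + (3 - 5*144)) = 729*(102 + (3 - 720)) = 729*(102 - 717) = 729*(-615) = -448335)
1/s = 1/(-448335) = -1/448335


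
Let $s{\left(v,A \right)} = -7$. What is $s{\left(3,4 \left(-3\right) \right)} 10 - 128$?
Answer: $-198$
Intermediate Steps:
$s{\left(3,4 \left(-3\right) \right)} 10 - 128 = \left(-7\right) 10 - 128 = -70 - 128 = -198$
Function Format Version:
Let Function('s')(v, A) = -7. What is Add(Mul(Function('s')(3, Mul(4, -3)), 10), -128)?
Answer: -198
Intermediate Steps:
Add(Mul(Function('s')(3, Mul(4, -3)), 10), -128) = Add(Mul(-7, 10), -128) = Add(-70, -128) = -198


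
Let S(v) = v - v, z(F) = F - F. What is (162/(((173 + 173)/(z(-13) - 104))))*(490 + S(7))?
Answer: -4127760/173 ≈ -23860.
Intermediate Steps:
z(F) = 0
S(v) = 0
(162/(((173 + 173)/(z(-13) - 104))))*(490 + S(7)) = (162/(((173 + 173)/(0 - 104))))*(490 + 0) = (162/((346/(-104))))*490 = (162/((346*(-1/104))))*490 = (162/(-173/52))*490 = (162*(-52/173))*490 = -8424/173*490 = -4127760/173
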